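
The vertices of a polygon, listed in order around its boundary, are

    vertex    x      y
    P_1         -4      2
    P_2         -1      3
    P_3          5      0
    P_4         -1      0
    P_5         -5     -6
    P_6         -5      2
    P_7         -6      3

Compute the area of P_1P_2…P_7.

31

Σ = (-10) + (-15) + (0) + (6) + (-40) + (-3) + (0) = -62
Area = |Σ|/2 = 31.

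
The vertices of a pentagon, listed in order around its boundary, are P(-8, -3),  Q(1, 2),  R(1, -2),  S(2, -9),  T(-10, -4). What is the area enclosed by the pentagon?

Cross-terms: -13, -4, -5, -98, -2  ⇒  Σ = -122
Area = |Σ|/2 = 61.

61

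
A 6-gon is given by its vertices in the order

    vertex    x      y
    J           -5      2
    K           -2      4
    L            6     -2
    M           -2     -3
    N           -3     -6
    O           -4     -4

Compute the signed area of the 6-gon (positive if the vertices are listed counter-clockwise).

Apply the shoelace formula: 2A = Σ (x_i·y_{i+1} − x_{i+1}·y_i), indices taken mod 6.
Σ = (-16) + (-20) + (-22) + (3) + (-12) + (-28) = -95
Signed area = Σ/2 = -47.5 (negative ⇒ clockwise traversal).

-47.5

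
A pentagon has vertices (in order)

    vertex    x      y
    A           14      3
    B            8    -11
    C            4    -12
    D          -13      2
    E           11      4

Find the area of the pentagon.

Apply the surveyor's formula: 2A = Σ (x_i·y_{i+1} − x_{i+1}·y_i), indices taken mod 5.
Σ = (-178) + (-52) + (-148) + (-74) + (-23) = -475
Area = |Σ|/2 = 237.5.

237.5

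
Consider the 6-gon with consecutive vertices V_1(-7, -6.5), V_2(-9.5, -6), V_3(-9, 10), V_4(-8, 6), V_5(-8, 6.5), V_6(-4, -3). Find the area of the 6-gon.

45.875

Apply Gauss's area formula: 2A = Σ (x_i·y_{i+1} − x_{i+1}·y_i), indices taken mod 6.
V_1→V_2: (-7)(-6) − (-9.5)(-6.5) = -19.75
V_2→V_3: (-9.5)(10) − (-9)(-6) = -149
V_3→V_4: (-9)(6) − (-8)(10) = 26
V_4→V_5: (-8)(6.5) − (-8)(6) = -4
V_5→V_6: (-8)(-3) − (-4)(6.5) = 50
V_6→V_1: (-4)(-6.5) − (-7)(-3) = 5
Σ = -91.75
Area = |Σ|/2 = 45.875.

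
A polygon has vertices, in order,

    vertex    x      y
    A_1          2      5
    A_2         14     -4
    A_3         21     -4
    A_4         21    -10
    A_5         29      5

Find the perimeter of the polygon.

72

|A_1A_2| = √((12)² + (-9)²) = √225 = 15
|A_2A_3| = √((7)² + (0)²) = √49 = 7
|A_3A_4| = √((0)² + (-6)²) = √36 = 6
|A_4A_5| = √((8)² + (15)²) = √289 = 17
|A_5A_1| = √((-27)² + (0)²) = √729 = 27
Perimeter = 15 + 7 + 6 + 17 + 27 = 72.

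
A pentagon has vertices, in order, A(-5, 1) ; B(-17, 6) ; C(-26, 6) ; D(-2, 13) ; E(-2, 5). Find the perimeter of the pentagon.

60

|AB| = √((-12)² + (5)²) = √169 = 13
|BC| = √((-9)² + (0)²) = √81 = 9
|CD| = √((24)² + (7)²) = √625 = 25
|DE| = √((0)² + (-8)²) = √64 = 8
|EA| = √((-3)² + (-4)²) = √25 = 5
Perimeter = 13 + 9 + 25 + 8 + 5 = 60.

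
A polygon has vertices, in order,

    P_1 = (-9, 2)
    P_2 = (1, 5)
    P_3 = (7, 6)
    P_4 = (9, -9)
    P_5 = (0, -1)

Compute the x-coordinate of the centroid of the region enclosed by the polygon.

576/211

Apply the surveyor's formula. First the cross-terms c_i = x_i·y_{i+1} − x_{i+1}·y_i:
  -47, -29, -117, -9, -9  ⇒  2A = -211, A = -105.5.
Then Σ (x_i + x_{i+1})·c_i = -1728, so x̄ = -1728 / (6·(-105.5)) = 576/211.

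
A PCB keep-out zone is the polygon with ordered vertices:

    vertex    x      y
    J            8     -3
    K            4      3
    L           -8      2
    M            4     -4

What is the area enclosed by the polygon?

Apply the shoelace (surveyor's) formula: 2A = Σ (x_i·y_{i+1} − x_{i+1}·y_i), indices taken mod 4.
Σ = (36) + (32) + (24) + (20) = 112
Area = |Σ|/2 = 56.

56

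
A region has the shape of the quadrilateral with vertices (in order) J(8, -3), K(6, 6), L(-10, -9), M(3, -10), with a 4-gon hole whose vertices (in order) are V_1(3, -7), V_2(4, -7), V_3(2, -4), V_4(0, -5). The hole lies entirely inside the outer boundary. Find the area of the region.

Outer boundary:
Apply the shoelace (surveyor's) formula: 2A = Σ (x_i·y_{i+1} − x_{i+1}·y_i), indices taken mod 4.
Σ = (66) + (6) + (127) + (71) = 270
Area = |Σ|/2 = 135.
Hole:
Σ = (7) + (-2) + (-10) + (15) = 10
Area = |Σ|/2 = 5.
Net area = 135 − 5 = 130.

130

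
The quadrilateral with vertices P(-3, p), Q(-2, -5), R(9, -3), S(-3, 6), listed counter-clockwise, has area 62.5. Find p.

4

Write out the shoelace sum; only the two edges meeting at P involve p:
2·Area = [((-3)·p − (-3)·6) + ((-3)·(-5) − (-2)·p)] + 96
       = -1·p + 129 = 125
⇒ p = 4.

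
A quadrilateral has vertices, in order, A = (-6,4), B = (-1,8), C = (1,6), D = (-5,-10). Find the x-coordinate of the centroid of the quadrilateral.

-554/177

Apply the shoelace formula. First the cross-terms c_i = x_i·y_{i+1} − x_{i+1}·y_i:
  -44, -14, 20, -80  ⇒  2A = -118, A = -59.
Then Σ (x_i + x_{i+1})·c_i = 1108, so x̄ = 1108 / (6·(-59)) = -554/177.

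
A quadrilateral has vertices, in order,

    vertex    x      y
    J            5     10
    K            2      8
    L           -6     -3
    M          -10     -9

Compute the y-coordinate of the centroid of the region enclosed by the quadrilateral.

227/93

Apply the shoelace formula. First the cross-terms c_i = x_i·y_{i+1} − x_{i+1}·y_i:
  20, 42, 24, -55  ⇒  2A = 31, A = 15.5.
Then Σ (y_i + y_{i+1})·c_i = 227, so ȳ = 227 / (6·15.5) = 227/93.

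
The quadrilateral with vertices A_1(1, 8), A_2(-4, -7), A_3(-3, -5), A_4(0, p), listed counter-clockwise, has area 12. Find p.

The doubled signed area Σ (x_i y_{i+1} − x_{i+1} y_i) is linear in p.
With p=0 it equals 24; the coefficient of p is -4 (from the two edges through A_4).
So -4·p + 24 = 2·12 = 24 ⇒ p = 0.

0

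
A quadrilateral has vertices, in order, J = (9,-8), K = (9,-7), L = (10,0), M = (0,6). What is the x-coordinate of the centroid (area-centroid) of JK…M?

1606/255

Apply the surveyor's formula. First the cross-terms c_i = x_i·y_{i+1} − x_{i+1}·y_i:
  9, 70, 60, -54  ⇒  2A = 85, A = 42.5.
Then Σ (x_i + x_{i+1})·c_i = 1606, so x̄ = 1606 / (6·42.5) = 1606/255.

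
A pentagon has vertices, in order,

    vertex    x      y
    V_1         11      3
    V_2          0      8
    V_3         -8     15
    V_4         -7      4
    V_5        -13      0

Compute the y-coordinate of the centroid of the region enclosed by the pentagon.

Apply the surveyor's formula. First the cross-terms c_i = x_i·y_{i+1} − x_{i+1}·y_i:
  88, 64, 73, 52, -39  ⇒  2A = 238, A = 119.
Then Σ (y_i + y_{i+1})·c_i = 3918, so ȳ = 3918 / (6·119) = 653/119.

653/119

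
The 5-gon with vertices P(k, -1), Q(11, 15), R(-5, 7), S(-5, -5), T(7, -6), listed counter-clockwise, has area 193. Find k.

Write out the shoelace sum; only the two edges meeting at P involve k:
2·Area = [(7·(-1) − k·(-6)) + (k·15 − 11·(-1))] + 277
       = 21·k + 281 = 386
⇒ k = 5.

5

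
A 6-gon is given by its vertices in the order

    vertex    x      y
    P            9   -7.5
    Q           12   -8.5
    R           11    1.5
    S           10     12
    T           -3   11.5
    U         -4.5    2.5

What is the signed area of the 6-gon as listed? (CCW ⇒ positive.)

224.25

Apply the shoelace (surveyor's) formula: 2A = Σ (x_i·y_{i+1} − x_{i+1}·y_i), indices taken mod 6.
Cross-terms: 13.5, 111.5, 117, 151, 44.25, 11.25  ⇒  Σ = 448.5
Signed area = Σ/2 = 224.25 (positive ⇒ counter-clockwise traversal).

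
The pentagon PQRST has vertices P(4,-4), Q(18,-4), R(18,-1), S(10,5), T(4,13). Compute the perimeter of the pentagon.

54

|PQ| = √((14)² + (0)²) = √196 = 14
|QR| = √((0)² + (3)²) = √9 = 3
|RS| = √((-8)² + (6)²) = √100 = 10
|ST| = √((-6)² + (8)²) = √100 = 10
|TP| = √((0)² + (-17)²) = √289 = 17
Perimeter = 14 + 3 + 10 + 10 + 17 = 54.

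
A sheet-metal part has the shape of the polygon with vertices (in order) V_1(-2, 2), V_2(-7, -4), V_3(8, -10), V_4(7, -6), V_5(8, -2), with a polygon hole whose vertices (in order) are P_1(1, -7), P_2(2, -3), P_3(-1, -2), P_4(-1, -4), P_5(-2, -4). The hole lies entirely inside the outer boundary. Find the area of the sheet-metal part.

86

Outer boundary:
V_1→V_2: (-2)(-4) − (-7)(2) = 22
V_2→V_3: (-7)(-10) − (8)(-4) = 102
V_3→V_4: (8)(-6) − (7)(-10) = 22
V_4→V_5: (7)(-2) − (8)(-6) = 34
V_5→V_1: (8)(2) − (-2)(-2) = 12
Σ = 192
Area = |Σ|/2 = 96.
Hole:
Σ = (11) + (-7) + (2) + (-4) + (18) = 20
Area = |Σ|/2 = 10.
Net area = 96 − 10 = 86.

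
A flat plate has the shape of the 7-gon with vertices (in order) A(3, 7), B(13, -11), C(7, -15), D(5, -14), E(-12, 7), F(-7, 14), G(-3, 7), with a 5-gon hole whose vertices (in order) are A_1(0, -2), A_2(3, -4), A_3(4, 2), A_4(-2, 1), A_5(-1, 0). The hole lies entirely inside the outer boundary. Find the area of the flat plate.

Outer boundary:
Apply Gauss's area formula: 2A = Σ (x_i·y_{i+1} − x_{i+1}·y_i), indices taken mod 7.
Cross-terms: -124, -118, -23, -133, -119, -7, -42  ⇒  Σ = -566
Area = |Σ|/2 = 283.
Hole:
Apply the surveyor's formula: 2A = Σ (x_i·y_{i+1} − x_{i+1}·y_i), indices taken mod 5.
Σ = (6) + (22) + (8) + (1) + (2) = 39
Area = |Σ|/2 = 19.5.
Net area = 283 − 19.5 = 263.5.

263.5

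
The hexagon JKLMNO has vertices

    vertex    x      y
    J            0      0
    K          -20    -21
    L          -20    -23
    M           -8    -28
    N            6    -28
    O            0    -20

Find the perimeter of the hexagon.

|JK| = √((-20)² + (-21)²) = √841 = 29
|KL| = √((0)² + (-2)²) = √4 = 2
|LM| = √((12)² + (-5)²) = √169 = 13
|MN| = √((14)² + (0)²) = √196 = 14
|NO| = √((-6)² + (8)²) = √100 = 10
|OJ| = √((0)² + (20)²) = √400 = 20
Perimeter = 29 + 2 + 13 + 14 + 10 + 20 = 88.

88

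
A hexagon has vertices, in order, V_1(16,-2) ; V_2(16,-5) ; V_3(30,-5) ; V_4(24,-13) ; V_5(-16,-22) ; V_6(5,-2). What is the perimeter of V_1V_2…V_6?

|V_1V_2| = √((0)² + (-3)²) = √9 = 3
|V_2V_3| = √((14)² + (0)²) = √196 = 14
|V_3V_4| = √((-6)² + (-8)²) = √100 = 10
|V_4V_5| = √((-40)² + (-9)²) = √1681 = 41
|V_5V_6| = √((21)² + (20)²) = √841 = 29
|V_6V_1| = √((11)² + (0)²) = √121 = 11
Perimeter = 3 + 14 + 10 + 41 + 29 + 11 = 108.

108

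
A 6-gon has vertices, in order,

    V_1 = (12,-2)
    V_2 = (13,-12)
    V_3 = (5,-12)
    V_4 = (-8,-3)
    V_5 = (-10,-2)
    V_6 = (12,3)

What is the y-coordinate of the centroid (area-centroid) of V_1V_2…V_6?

Apply the surveyor's formula. First the cross-terms c_i = x_i·y_{i+1} − x_{i+1}·y_i:
  -118, -96, -111, -14, -6, -60  ⇒  2A = -405, A = -202.5.
Then Σ (y_i + y_{i+1})·c_i = 5625, so ȳ = 5625 / (6·(-202.5)) = -125/27.

-125/27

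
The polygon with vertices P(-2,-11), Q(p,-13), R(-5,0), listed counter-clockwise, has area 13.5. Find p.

Write out the shoelace sum; only the two edges meeting at Q involve p:
2·Area = [((-2)·(-13) − p·(-11)) + (p·0 − (-5)·(-13))] + 55
       = 11·p + 16 = 27
⇒ p = 1.

1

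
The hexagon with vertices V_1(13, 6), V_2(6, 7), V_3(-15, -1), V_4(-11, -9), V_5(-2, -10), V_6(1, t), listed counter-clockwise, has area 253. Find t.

-8

The doubled signed area Σ (x_i y_{i+1} − x_{i+1} y_i) is linear in t.
With t=0 it equals 386; the coefficient of t is -15 (from the two edges through V_6).
So -15·t + 386 = 2·253 = 506 ⇒ t = -8.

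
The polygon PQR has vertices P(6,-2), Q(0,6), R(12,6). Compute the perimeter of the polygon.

32

|PQ| = √((-6)² + (8)²) = √100 = 10
|QR| = √((12)² + (0)²) = √144 = 12
|RP| = √((-6)² + (-8)²) = √100 = 10
Perimeter = 10 + 12 + 10 = 32.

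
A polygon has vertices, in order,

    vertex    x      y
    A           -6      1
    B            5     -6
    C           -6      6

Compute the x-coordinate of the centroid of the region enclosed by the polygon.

-7/3

Apply the surveyor's formula. First the cross-terms c_i = x_i·y_{i+1} − x_{i+1}·y_i:
  31, -6, 30  ⇒  2A = 55, A = 27.5.
Then Σ (x_i + x_{i+1})·c_i = -385, so x̄ = -385 / (6·27.5) = -7/3.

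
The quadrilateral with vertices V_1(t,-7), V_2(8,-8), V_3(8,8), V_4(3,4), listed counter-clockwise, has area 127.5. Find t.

The doubled signed area Σ (x_i y_{i+1} − x_{i+1} y_i) is linear in t.
With t=0 it equals 171; the coefficient of t is -12 (from the two edges through V_1).
So -12·t + 171 = 2·127.5 = 255 ⇒ t = -7.

-7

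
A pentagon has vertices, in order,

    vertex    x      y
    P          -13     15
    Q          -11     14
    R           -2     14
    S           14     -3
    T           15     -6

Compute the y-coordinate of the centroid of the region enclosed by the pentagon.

Apply the shoelace (surveyor's) formula. First the cross-terms c_i = x_i·y_{i+1} − x_{i+1}·y_i:
  -17, -126, -190, -39, 147  ⇒  2A = -225, A = -112.5.
Then Σ (y_i + y_{i+1})·c_i = -4437, so ȳ = -4437 / (6·(-112.5)) = 493/75.

493/75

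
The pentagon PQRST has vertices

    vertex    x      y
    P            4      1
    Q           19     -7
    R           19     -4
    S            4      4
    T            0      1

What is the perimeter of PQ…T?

|PQ| = √((15)² + (-8)²) = √289 = 17
|QR| = √((0)² + (3)²) = √9 = 3
|RS| = √((-15)² + (8)²) = √289 = 17
|ST| = √((-4)² + (-3)²) = √25 = 5
|TP| = √((4)² + (0)²) = √16 = 4
Perimeter = 17 + 3 + 17 + 5 + 4 = 46.

46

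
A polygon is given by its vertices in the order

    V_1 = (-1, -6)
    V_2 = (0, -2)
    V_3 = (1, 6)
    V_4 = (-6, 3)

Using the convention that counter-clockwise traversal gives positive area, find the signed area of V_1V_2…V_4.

41

Σ = (2) + (2) + (39) + (39) = 82
Signed area = Σ/2 = 41 (positive ⇒ counter-clockwise traversal).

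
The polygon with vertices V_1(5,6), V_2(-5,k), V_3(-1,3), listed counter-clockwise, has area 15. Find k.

6

Write out the shoelace sum; only the two edges meeting at V_2 involve k:
2·Area = [(5·k − (-5)·6) + ((-5)·3 − (-1)·k)] + -21
       = 6·k + -6 = 30
⇒ k = 6.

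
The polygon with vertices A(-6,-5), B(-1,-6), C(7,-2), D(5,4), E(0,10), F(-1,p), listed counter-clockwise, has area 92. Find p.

The doubled signed area Σ (x_i y_{i+1} − x_{i+1} y_i) is linear in p.
With p=0 it equals 178; the coefficient of p is 6 (from the two edges through F).
So 6·p + 178 = 2·92 = 184 ⇒ p = 1.

1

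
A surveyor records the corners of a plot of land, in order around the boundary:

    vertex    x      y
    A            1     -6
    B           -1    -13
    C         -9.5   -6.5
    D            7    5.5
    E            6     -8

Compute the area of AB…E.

Apply the shoelace (surveyor's) formula: 2A = Σ (x_i·y_{i+1} − x_{i+1}·y_i), indices taken mod 5.
Σ = (-19) + (-117) + (-6.75) + (-89) + (-28) = -259.75
Area = |Σ|/2 = 129.875.

129.875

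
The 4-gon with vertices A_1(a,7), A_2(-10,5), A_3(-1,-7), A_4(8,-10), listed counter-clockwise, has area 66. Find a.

The doubled signed area Σ (x_i y_{i+1} − x_{i+1} y_i) is linear in a.
With a=0 it equals 267; the coefficient of a is 15 (from the two edges through A_1).
So 15·a + 267 = 2·66 = 132 ⇒ a = -9.

-9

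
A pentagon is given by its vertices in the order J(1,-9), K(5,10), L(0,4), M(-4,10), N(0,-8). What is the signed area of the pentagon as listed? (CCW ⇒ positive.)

65.5

Σ = (55) + (20) + (16) + (32) + (8) = 131
Signed area = Σ/2 = 65.5 (positive ⇒ counter-clockwise traversal).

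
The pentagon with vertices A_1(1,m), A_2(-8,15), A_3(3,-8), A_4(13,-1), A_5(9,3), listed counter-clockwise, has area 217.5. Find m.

The doubled signed area Σ (x_i y_{i+1} − x_{i+1} y_i) is linear in m.
With m=0 it equals 180; the coefficient of m is 17 (from the two edges through A_1).
So 17·m + 180 = 2·217.5 = 435 ⇒ m = 15.

15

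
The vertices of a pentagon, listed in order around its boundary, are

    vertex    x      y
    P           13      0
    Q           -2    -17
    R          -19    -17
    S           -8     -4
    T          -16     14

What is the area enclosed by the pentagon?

464

Apply the surveyor's formula: 2A = Σ (x_i·y_{i+1} − x_{i+1}·y_i), indices taken mod 5.
Σ = (-221) + (-289) + (-60) + (-176) + (-182) = -928
Area = |Σ|/2 = 464.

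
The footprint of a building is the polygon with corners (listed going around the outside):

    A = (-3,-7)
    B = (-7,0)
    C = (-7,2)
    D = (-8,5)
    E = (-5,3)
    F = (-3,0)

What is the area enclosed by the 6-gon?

25.5

A→B: (-3)(0) − (-7)(-7) = -49
B→C: (-7)(2) − (-7)(0) = -14
C→D: (-7)(5) − (-8)(2) = -19
D→E: (-8)(3) − (-5)(5) = 1
E→F: (-5)(0) − (-3)(3) = 9
F→A: (-3)(-7) − (-3)(0) = 21
Σ = -51
Area = |Σ|/2 = 25.5.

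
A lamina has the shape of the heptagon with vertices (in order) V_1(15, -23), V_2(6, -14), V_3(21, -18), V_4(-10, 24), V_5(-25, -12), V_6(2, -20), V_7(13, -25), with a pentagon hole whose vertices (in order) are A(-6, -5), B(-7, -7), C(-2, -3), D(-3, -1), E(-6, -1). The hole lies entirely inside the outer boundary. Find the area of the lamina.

Outer boundary:
V_1→V_2: (15)(-14) − (6)(-23) = -72
V_2→V_3: (6)(-18) − (21)(-14) = 186
V_3→V_4: (21)(24) − (-10)(-18) = 324
V_4→V_5: (-10)(-12) − (-25)(24) = 720
V_5→V_6: (-25)(-20) − (2)(-12) = 524
V_6→V_7: (2)(-25) − (13)(-20) = 210
V_7→V_1: (13)(-23) − (15)(-25) = 76
Σ = 1968
Area = |Σ|/2 = 984.
Hole:
Apply the shoelace (surveyor's) formula: 2A = Σ (x_i·y_{i+1} − x_{i+1}·y_i), indices taken mod 5.
Σ = (7) + (7) + (-7) + (-3) + (24) = 28
Area = |Σ|/2 = 14.
Net area = 984 − 14 = 970.

970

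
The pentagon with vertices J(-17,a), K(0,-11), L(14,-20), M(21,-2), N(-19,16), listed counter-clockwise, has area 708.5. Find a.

-6

Write out the shoelace sum; only the two edges meeting at J involve a:
2·Area = [((-19)·a − (-17)·16) + ((-17)·(-11) − 0·a)] + 844
       = -19·a + 1303 = 1417
⇒ a = -6.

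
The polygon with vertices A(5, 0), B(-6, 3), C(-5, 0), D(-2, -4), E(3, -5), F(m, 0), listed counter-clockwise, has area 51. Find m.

Write out the shoelace sum; only the two edges meeting at F involve m:
2·Area = [(3·0 − m·(-5)) + (m·0 − 5·0)] + 72
       = 5·m + 72 = 102
⇒ m = 6.

6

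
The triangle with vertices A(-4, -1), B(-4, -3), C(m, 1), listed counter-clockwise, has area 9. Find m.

5

The doubled signed area Σ (x_i y_{i+1} − x_{i+1} y_i) is linear in m.
With m=0 it equals 8; the coefficient of m is 2 (from the two edges through C).
So 2·m + 8 = 2·9 = 18 ⇒ m = 5.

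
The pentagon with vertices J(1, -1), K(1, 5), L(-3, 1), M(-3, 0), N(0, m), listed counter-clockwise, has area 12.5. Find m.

0

Write out the shoelace sum; only the two edges meeting at N involve m:
2·Area = [((-3)·m − 0·0) + (0·(-1) − 1·m)] + 25
       = -4·m + 25 = 25
⇒ m = 0.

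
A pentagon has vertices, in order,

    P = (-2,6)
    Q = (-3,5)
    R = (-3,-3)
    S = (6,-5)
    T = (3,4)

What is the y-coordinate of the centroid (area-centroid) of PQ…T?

31/130

Apply Gauss's area formula. First the cross-terms c_i = x_i·y_{i+1} − x_{i+1}·y_i:
  8, 24, 33, 39, 26  ⇒  2A = 130, A = 65.
Then Σ (y_i + y_{i+1})·c_i = 93, so ȳ = 93 / (6·65) = 31/130.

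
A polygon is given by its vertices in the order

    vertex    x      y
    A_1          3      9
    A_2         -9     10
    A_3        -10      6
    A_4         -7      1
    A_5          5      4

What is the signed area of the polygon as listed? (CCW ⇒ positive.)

Apply the shoelace formula: 2A = Σ (x_i·y_{i+1} − x_{i+1}·y_i), indices taken mod 5.
Cross-terms: 111, 46, 32, -33, 33  ⇒  Σ = 189
Signed area = Σ/2 = 94.5 (positive ⇒ counter-clockwise traversal).

94.5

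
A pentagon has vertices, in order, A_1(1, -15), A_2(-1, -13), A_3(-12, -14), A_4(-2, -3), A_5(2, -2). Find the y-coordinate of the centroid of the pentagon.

Apply Gauss's area formula. First the cross-terms c_i = x_i·y_{i+1} − x_{i+1}·y_i:
  -28, -142, 8, 10, -28  ⇒  2A = -180, A = -90.
Then Σ (y_i + y_{i+1})·c_i = 4908, so ȳ = 4908 / (6·(-90)) = -409/45.

-409/45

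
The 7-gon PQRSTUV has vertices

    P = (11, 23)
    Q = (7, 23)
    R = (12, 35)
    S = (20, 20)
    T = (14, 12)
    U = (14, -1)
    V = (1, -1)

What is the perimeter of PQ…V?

|PQ| = √((-4)² + (0)²) = √16 = 4
|QR| = √((5)² + (12)²) = √169 = 13
|RS| = √((8)² + (-15)²) = √289 = 17
|ST| = √((-6)² + (-8)²) = √100 = 10
|TU| = √((0)² + (-13)²) = √169 = 13
|UV| = √((-13)² + (0)²) = √169 = 13
|VP| = √((10)² + (24)²) = √676 = 26
Perimeter = 4 + 13 + 17 + 10 + 13 + 13 + 26 = 96.

96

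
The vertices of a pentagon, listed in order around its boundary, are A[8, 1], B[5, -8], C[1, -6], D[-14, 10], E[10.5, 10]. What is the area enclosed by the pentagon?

Σ = (-69) + (-22) + (-74) + (-245) + (-69.5) = -479.5
Area = |Σ|/2 = 239.75.

239.75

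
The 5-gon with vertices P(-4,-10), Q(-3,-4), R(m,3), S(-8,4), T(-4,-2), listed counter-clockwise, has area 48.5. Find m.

The doubled signed area Σ (x_i y_{i+1} − x_{i+1} y_i) is linear in m.
With m=0 it equals 65; the coefficient of m is 8 (from the two edges through R).
So 8·m + 65 = 2·48.5 = 97 ⇒ m = 4.

4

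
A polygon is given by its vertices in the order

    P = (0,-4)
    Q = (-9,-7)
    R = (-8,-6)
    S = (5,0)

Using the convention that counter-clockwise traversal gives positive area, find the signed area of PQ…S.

Apply the shoelace formula: 2A = Σ (x_i·y_{i+1} − x_{i+1}·y_i), indices taken mod 4.
Σ = (-36) + (-2) + (30) + (-20) = -28
Signed area = Σ/2 = -14 (negative ⇒ clockwise traversal).

-14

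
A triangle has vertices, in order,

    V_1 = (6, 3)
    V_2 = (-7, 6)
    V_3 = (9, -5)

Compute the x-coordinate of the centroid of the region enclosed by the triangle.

Apply the surveyor's formula. First the cross-terms c_i = x_i·y_{i+1} − x_{i+1}·y_i:
  57, -19, 57  ⇒  2A = 95, A = 47.5.
Then Σ (x_i + x_{i+1})·c_i = 760, so x̄ = 760 / (6·47.5) = 8/3.

8/3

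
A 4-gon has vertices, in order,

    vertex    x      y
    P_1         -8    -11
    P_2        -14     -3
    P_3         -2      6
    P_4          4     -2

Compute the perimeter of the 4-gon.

50

|P_1P_2| = √((-6)² + (8)²) = √100 = 10
|P_2P_3| = √((12)² + (9)²) = √225 = 15
|P_3P_4| = √((6)² + (-8)²) = √100 = 10
|P_4P_1| = √((-12)² + (-9)²) = √225 = 15
Perimeter = 10 + 15 + 10 + 15 = 50.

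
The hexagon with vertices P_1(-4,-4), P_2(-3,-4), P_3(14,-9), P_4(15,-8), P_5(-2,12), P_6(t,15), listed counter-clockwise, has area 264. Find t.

-14

Write out the shoelace sum; only the two edges meeting at P_6 involve t:
2·Area = [((-2)·15 − t·12) + (t·(-4) − (-4)·15)] + 274
       = -16·t + 304 = 528
⇒ t = -14.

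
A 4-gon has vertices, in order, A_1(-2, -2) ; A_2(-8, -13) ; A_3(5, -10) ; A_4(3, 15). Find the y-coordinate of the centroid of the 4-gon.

-662/213

Apply the surveyor's formula. First the cross-terms c_i = x_i·y_{i+1} − x_{i+1}·y_i:
  10, 145, 105, 24  ⇒  2A = 284, A = 142.
Then Σ (y_i + y_{i+1})·c_i = -2648, so ȳ = -2648 / (6·142) = -662/213.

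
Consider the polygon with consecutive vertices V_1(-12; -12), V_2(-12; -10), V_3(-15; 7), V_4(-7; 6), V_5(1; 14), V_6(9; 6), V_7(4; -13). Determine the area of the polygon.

Apply the surveyor's formula: 2A = Σ (x_i·y_{i+1} − x_{i+1}·y_i), indices taken mod 7.
Σ = (-24) + (-234) + (-41) + (-104) + (-120) + (-141) + (-204) = -868
Area = |Σ|/2 = 434.

434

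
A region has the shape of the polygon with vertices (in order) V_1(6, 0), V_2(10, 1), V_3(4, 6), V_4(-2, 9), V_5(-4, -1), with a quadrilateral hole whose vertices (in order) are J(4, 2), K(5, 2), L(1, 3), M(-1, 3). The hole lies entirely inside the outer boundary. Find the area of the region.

Outer boundary:
Apply the shoelace (surveyor's) formula: 2A = Σ (x_i·y_{i+1} − x_{i+1}·y_i), indices taken mod 5.
Σ = (6) + (56) + (48) + (38) + (6) = 154
Area = |Σ|/2 = 77.
Hole:
J→K: (4)(2) − (5)(2) = -2
K→L: (5)(3) − (1)(2) = 13
L→M: (1)(3) − (-1)(3) = 6
M→J: (-1)(2) − (4)(3) = -14
Σ = 3
Area = |Σ|/2 = 1.5.
Net area = 77 − 1.5 = 75.5.

75.5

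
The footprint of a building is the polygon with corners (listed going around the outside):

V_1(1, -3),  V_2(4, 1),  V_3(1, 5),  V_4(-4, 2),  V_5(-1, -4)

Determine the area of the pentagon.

39.5

Apply Gauss's area formula: 2A = Σ (x_i·y_{i+1} − x_{i+1}·y_i), indices taken mod 5.
Σ = (13) + (19) + (22) + (18) + (7) = 79
Area = |Σ|/2 = 39.5.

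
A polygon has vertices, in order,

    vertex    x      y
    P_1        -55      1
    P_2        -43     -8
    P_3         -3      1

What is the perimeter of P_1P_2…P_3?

|P_1P_2| = √((12)² + (-9)²) = √225 = 15
|P_2P_3| = √((40)² + (9)²) = √1681 = 41
|P_3P_1| = √((-52)² + (0)²) = √2704 = 52
Perimeter = 15 + 41 + 52 = 108.

108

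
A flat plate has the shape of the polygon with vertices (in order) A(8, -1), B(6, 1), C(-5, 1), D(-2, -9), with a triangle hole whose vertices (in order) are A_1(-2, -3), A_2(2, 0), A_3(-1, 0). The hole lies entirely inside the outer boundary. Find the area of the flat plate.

68.5

Outer boundary:
Σ = (14) + (11) + (47) + (74) = 146
Area = |Σ|/2 = 73.
Hole:
Apply the shoelace (surveyor's) formula: 2A = Σ (x_i·y_{i+1} − x_{i+1}·y_i), indices taken mod 3.
Σ = (6) + (0) + (3) = 9
Area = |Σ|/2 = 4.5.
Net area = 73 − 4.5 = 68.5.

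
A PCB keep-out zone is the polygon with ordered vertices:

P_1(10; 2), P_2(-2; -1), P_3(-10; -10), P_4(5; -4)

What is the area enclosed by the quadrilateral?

72

Apply Gauss's area formula: 2A = Σ (x_i·y_{i+1} − x_{i+1}·y_i), indices taken mod 4.
Cross-terms: -6, 10, 90, 50  ⇒  Σ = 144
Area = |Σ|/2 = 72.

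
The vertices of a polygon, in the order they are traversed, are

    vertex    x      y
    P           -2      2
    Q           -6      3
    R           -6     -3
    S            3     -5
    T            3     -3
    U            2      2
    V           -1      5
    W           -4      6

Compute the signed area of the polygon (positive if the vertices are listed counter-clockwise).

P→Q: (-2)(3) − (-6)(2) = 6
Q→R: (-6)(-3) − (-6)(3) = 36
R→S: (-6)(-5) − (3)(-3) = 39
S→T: (3)(-3) − (3)(-5) = 6
T→U: (3)(2) − (2)(-3) = 12
U→V: (2)(5) − (-1)(2) = 12
V→W: (-1)(6) − (-4)(5) = 14
W→P: (-4)(2) − (-2)(6) = 4
Σ = 129
Signed area = Σ/2 = 64.5 (positive ⇒ counter-clockwise traversal).

64.5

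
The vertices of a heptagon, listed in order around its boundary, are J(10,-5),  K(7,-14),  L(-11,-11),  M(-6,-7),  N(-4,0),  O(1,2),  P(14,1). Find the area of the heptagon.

234

Cross-terms: -105, -231, 11, -28, -8, -27, -80  ⇒  Σ = -468
Area = |Σ|/2 = 234.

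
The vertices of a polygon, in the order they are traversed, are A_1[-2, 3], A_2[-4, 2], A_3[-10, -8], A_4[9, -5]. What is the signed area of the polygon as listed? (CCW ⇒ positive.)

A_1→A_2: (-2)(2) − (-4)(3) = 8
A_2→A_3: (-4)(-8) − (-10)(2) = 52
A_3→A_4: (-10)(-5) − (9)(-8) = 122
A_4→A_1: (9)(3) − (-2)(-5) = 17
Σ = 199
Signed area = Σ/2 = 99.5 (positive ⇒ counter-clockwise traversal).

99.5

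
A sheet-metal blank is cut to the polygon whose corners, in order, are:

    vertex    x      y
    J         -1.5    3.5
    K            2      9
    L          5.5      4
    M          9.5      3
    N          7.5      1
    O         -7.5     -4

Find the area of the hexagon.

Cross-terms: -20.5, -41.5, -21.5, -13, -22.5, -32.25  ⇒  Σ = -151.25
Area = |Σ|/2 = 75.625.

75.625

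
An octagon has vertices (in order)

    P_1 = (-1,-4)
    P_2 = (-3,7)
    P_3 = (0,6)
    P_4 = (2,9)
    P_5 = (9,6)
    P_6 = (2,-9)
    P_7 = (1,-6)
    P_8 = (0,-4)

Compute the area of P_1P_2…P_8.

Apply Gauss's area formula: 2A = Σ (x_i·y_{i+1} − x_{i+1}·y_i), indices taken mod 8.
Σ = (-19) + (-18) + (-12) + (-69) + (-93) + (-3) + (-4) + (-4) = -222
Area = |Σ|/2 = 111.

111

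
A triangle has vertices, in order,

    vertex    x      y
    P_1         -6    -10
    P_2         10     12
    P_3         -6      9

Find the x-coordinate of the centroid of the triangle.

-2/3

Apply the surveyor's formula. First the cross-terms c_i = x_i·y_{i+1} − x_{i+1}·y_i:
  28, 162, 114  ⇒  2A = 304, A = 152.
Then Σ (x_i + x_{i+1})·c_i = -608, so x̄ = -608 / (6·152) = -2/3.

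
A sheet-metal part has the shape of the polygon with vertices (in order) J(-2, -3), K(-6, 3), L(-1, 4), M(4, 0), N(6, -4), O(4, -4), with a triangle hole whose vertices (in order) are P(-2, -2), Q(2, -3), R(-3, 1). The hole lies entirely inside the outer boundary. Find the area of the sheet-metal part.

47

Outer boundary:
Σ = (-24) + (-21) + (-16) + (-16) + (-8) + (-20) = -105
Area = |Σ|/2 = 52.5.
Hole:
Cross-terms: 10, -7, 8  ⇒  Σ = 11
Area = |Σ|/2 = 5.5.
Net area = 52.5 − 5.5 = 47.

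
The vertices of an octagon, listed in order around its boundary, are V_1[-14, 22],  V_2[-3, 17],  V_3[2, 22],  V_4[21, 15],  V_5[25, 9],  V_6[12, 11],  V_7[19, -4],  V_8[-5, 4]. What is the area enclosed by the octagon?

489

Σ = (-172) + (-100) + (-432) + (-186) + (167) + (-257) + (56) + (-54) = -978
Area = |Σ|/2 = 489.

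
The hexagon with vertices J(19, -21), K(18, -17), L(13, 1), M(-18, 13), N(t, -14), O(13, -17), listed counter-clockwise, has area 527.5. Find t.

Write out the shoelace sum; only the two edges meeting at N involve t:
2·Area = [((-18)·(-14) − t·13) + (t·(-17) − 13·(-14))] + 531
       = -30·t + 965 = 1055
⇒ t = -3.

-3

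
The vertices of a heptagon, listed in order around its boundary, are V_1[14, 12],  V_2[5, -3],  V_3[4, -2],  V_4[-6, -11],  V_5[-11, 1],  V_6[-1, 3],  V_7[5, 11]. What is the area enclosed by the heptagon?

217.5

Apply the surveyor's formula: 2A = Σ (x_i·y_{i+1} − x_{i+1}·y_i), indices taken mod 7.
Cross-terms: -102, 2, -56, -127, -32, -26, -94  ⇒  Σ = -435
Area = |Σ|/2 = 217.5.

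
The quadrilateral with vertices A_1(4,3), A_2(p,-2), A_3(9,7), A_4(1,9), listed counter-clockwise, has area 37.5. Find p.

Write out the shoelace sum; only the two edges meeting at A_2 involve p:
2·Area = [(4·(-2) − p·3) + (p·7 − 9·(-2))] + 41
       = 4·p + 51 = 75
⇒ p = 6.

6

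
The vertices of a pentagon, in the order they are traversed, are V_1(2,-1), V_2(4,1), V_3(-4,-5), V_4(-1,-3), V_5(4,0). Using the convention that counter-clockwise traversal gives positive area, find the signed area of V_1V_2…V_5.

2.5

Apply Gauss's area formula: 2A = Σ (x_i·y_{i+1} − x_{i+1}·y_i), indices taken mod 5.
Cross-terms: 6, -16, 7, 12, -4  ⇒  Σ = 5
Signed area = Σ/2 = 2.5 (positive ⇒ counter-clockwise traversal).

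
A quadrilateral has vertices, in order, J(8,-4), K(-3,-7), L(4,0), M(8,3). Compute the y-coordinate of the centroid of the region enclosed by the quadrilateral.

Apply the shoelace formula. First the cross-terms c_i = x_i·y_{i+1} − x_{i+1}·y_i:
  -68, 28, 12, -56  ⇒  2A = -84, A = -42.
Then Σ (y_i + y_{i+1})·c_i = 644, so ȳ = 644 / (6·(-42)) = -23/9.

-23/9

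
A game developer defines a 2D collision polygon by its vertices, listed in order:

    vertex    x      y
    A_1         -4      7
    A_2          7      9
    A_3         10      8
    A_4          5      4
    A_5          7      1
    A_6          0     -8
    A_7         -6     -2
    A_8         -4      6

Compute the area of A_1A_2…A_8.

147

Cross-terms: -85, -34, 0, -23, -56, -48, -44, -4  ⇒  Σ = -294
Area = |Σ|/2 = 147.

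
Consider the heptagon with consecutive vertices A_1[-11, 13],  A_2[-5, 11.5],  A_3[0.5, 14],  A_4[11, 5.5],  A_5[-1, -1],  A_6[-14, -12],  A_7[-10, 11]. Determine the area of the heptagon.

289.5

A_1→A_2: (-11)(11.5) − (-5)(13) = -61.5
A_2→A_3: (-5)(14) − (0.5)(11.5) = -75.75
A_3→A_4: (0.5)(5.5) − (11)(14) = -151.25
A_4→A_5: (11)(-1) − (-1)(5.5) = -5.5
A_5→A_6: (-1)(-12) − (-14)(-1) = -2
A_6→A_7: (-14)(11) − (-10)(-12) = -274
A_7→A_1: (-10)(13) − (-11)(11) = -9
Σ = -579
Area = |Σ|/2 = 289.5.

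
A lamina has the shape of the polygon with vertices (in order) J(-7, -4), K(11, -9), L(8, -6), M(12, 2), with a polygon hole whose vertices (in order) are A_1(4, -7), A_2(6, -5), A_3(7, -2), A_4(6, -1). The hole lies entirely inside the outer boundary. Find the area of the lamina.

Outer boundary:
J→K: (-7)(-9) − (11)(-4) = 107
K→L: (11)(-6) − (8)(-9) = 6
L→M: (8)(2) − (12)(-6) = 88
M→J: (12)(-4) − (-7)(2) = -34
Σ = 167
Area = |Σ|/2 = 83.5.
Hole:
Apply the surveyor's formula: 2A = Σ (x_i·y_{i+1} − x_{i+1}·y_i), indices taken mod 4.
A_1→A_2: (4)(-5) − (6)(-7) = 22
A_2→A_3: (6)(-2) − (7)(-5) = 23
A_3→A_4: (7)(-1) − (6)(-2) = 5
A_4→A_1: (6)(-7) − (4)(-1) = -38
Σ = 12
Area = |Σ|/2 = 6.
Net area = 83.5 − 6 = 77.5.

77.5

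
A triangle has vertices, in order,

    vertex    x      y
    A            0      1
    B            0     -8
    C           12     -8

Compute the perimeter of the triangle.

36

|AB| = √((0)² + (-9)²) = √81 = 9
|BC| = √((12)² + (0)²) = √144 = 12
|CA| = √((-12)² + (9)²) = √225 = 15
Perimeter = 9 + 12 + 15 = 36.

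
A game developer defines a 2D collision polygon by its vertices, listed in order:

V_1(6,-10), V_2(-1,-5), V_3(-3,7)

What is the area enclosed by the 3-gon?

37

Apply the surveyor's formula: 2A = Σ (x_i·y_{i+1} − x_{i+1}·y_i), indices taken mod 3.
Cross-terms: -40, -22, -12  ⇒  Σ = -74
Area = |Σ|/2 = 37.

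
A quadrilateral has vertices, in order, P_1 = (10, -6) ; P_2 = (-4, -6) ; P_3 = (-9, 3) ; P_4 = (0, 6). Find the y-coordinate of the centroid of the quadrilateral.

-10/11

Apply Gauss's area formula. First the cross-terms c_i = x_i·y_{i+1} − x_{i+1}·y_i:
  -84, -66, -54, -60  ⇒  2A = -264, A = -132.
Then Σ (y_i + y_{i+1})·c_i = 720, so ȳ = 720 / (6·(-132)) = -10/11.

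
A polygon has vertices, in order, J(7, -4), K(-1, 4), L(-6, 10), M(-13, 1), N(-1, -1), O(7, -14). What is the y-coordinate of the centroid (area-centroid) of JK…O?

-5/267

Apply the shoelace formula. First the cross-terms c_i = x_i·y_{i+1} − x_{i+1}·y_i:
  24, 14, 124, 14, 21, 70  ⇒  2A = 267, A = 133.5.
Then Σ (y_i + y_{i+1})·c_i = -15, so ȳ = -15 / (6·133.5) = -5/267.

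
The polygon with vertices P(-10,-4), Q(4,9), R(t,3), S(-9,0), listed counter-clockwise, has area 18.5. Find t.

The doubled signed area Σ (x_i y_{i+1} − x_{i+1} y_i) is linear in t.
With t=0 it equals 1; the coefficient of t is -9 (from the two edges through R).
So -9·t + 1 = 2·18.5 = 37 ⇒ t = -4.

-4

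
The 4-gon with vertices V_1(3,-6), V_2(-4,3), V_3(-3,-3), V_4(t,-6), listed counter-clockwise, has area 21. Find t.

0

Write out the shoelace sum; only the two edges meeting at V_4 involve t:
2·Area = [((-3)·(-6) − t·(-3)) + (t·(-6) − 3·(-6))] + 6
       = -3·t + 42 = 42
⇒ t = 0.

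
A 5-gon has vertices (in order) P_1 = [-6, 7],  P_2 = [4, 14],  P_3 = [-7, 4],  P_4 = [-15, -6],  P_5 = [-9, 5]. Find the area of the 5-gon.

Apply Gauss's area formula: 2A = Σ (x_i·y_{i+1} − x_{i+1}·y_i), indices taken mod 5.
Σ = (-112) + (114) + (102) + (-129) + (-33) = -58
Area = |Σ|/2 = 29.

29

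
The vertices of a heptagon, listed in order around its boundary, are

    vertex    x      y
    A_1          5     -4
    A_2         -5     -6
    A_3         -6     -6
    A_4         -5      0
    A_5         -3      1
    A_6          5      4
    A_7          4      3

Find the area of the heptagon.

Apply the shoelace formula: 2A = Σ (x_i·y_{i+1} − x_{i+1}·y_i), indices taken mod 7.
Σ = (-50) + (-6) + (-30) + (-5) + (-17) + (-1) + (-31) = -140
Area = |Σ|/2 = 70.

70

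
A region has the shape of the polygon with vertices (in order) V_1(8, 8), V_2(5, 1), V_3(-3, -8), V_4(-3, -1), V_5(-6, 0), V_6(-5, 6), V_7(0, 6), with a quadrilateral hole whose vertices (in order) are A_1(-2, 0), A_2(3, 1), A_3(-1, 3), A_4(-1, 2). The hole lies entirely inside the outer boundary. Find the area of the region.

Outer boundary:
Cross-terms: -32, -37, -21, -6, -36, -30, -48  ⇒  Σ = -210
Area = |Σ|/2 = 105.
Hole:
Σ = (-2) + (10) + (1) + (4) = 13
Area = |Σ|/2 = 6.5.
Net area = 105 − 6.5 = 98.5.

98.5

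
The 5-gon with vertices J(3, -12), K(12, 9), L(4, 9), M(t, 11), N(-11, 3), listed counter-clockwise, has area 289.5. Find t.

-8

The doubled signed area Σ (x_i y_{i+1} − x_{i+1} y_i) is linear in t.
With t=0 it equals 531; the coefficient of t is -6 (from the two edges through M).
So -6·t + 531 = 2·289.5 = 579 ⇒ t = -8.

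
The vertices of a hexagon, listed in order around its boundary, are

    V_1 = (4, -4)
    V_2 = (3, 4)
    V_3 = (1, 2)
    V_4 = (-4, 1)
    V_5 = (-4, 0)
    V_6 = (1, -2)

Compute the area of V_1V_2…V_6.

27.5

Cross-terms: 28, 2, 9, 4, 8, 4  ⇒  Σ = 55
Area = |Σ|/2 = 27.5.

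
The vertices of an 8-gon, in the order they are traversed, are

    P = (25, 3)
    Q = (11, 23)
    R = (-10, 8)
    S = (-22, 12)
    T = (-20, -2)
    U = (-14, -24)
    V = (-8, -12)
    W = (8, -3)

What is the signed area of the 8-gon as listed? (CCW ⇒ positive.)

Σ = (542) + (318) + (56) + (284) + (452) + (-24) + (120) + (99) = 1847
Signed area = Σ/2 = 923.5 (positive ⇒ counter-clockwise traversal).

923.5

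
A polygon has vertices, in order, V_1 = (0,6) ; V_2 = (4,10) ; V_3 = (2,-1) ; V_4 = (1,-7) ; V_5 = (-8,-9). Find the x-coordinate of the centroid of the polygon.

Apply Gauss's area formula. First the cross-terms c_i = x_i·y_{i+1} − x_{i+1}·y_i:
  -24, -24, -13, -65, -48  ⇒  2A = -174, A = -87.
Then Σ (x_i + x_{i+1})·c_i = 560, so x̄ = 560 / (6·(-87)) = -280/261.

-280/261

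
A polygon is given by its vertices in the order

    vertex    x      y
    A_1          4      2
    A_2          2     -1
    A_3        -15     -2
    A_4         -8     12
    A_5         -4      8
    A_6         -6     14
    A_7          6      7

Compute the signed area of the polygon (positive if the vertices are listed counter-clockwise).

-194.5

Apply Gauss's area formula: 2A = Σ (x_i·y_{i+1} − x_{i+1}·y_i), indices taken mod 7.
Σ = (-8) + (-19) + (-196) + (-16) + (-8) + (-126) + (-16) = -389
Signed area = Σ/2 = -194.5 (negative ⇒ clockwise traversal).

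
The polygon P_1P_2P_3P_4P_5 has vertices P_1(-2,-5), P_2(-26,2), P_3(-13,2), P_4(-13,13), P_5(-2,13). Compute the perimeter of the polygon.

78

|P_1P_2| = √((-24)² + (7)²) = √625 = 25
|P_2P_3| = √((13)² + (0)²) = √169 = 13
|P_3P_4| = √((0)² + (11)²) = √121 = 11
|P_4P_5| = √((11)² + (0)²) = √121 = 11
|P_5P_1| = √((0)² + (-18)²) = √324 = 18
Perimeter = 25 + 13 + 11 + 11 + 18 = 78.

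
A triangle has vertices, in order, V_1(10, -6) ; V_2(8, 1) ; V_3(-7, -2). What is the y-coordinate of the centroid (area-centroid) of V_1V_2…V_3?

Apply Gauss's area formula. First the cross-terms c_i = x_i·y_{i+1} − x_{i+1}·y_i:
  58, -9, 62  ⇒  2A = 111, A = 55.5.
Then Σ (y_i + y_{i+1})·c_i = -777, so ȳ = -777 / (6·55.5) = -7/3.

-7/3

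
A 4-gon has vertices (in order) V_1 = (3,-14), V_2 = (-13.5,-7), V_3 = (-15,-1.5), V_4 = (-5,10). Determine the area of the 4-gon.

Apply Gauss's area formula: 2A = Σ (x_i·y_{i+1} − x_{i+1}·y_i), indices taken mod 4.
Cross-terms: -210, -84.75, -157.5, 40  ⇒  Σ = -412.25
Area = |Σ|/2 = 206.125.

206.125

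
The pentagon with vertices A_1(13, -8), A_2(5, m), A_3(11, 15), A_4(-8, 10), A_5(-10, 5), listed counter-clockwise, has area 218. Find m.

8

Write out the shoelace sum; only the two edges meeting at A_2 involve m:
2·Area = [(13·m − 5·(-8)) + (5·15 − 11·m)] + 305
       = 2·m + 420 = 436
⇒ m = 8.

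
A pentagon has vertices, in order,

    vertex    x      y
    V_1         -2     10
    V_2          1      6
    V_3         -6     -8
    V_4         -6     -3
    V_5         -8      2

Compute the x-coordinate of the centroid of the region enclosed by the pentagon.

-251/68

Apply the surveyor's formula. First the cross-terms c_i = x_i·y_{i+1} − x_{i+1}·y_i:
  -22, 28, -30, -36, -76  ⇒  2A = -136, A = -68.
Then Σ (x_i + x_{i+1})·c_i = 1506, so x̄ = 1506 / (6·(-68)) = -251/68.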